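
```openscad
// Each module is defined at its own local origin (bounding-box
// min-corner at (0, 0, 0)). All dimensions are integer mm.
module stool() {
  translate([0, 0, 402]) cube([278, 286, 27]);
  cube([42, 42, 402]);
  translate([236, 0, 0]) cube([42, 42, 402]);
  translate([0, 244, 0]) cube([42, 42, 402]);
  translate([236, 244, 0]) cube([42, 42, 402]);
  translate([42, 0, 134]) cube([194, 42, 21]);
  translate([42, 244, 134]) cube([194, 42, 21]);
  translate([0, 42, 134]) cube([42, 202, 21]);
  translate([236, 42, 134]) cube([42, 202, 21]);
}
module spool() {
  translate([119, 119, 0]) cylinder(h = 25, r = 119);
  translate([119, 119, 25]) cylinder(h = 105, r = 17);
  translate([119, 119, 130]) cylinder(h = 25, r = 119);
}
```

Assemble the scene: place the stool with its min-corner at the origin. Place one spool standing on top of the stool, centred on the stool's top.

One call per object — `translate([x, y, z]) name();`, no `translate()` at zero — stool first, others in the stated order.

stool();
translate([20, 24, 429]) spool();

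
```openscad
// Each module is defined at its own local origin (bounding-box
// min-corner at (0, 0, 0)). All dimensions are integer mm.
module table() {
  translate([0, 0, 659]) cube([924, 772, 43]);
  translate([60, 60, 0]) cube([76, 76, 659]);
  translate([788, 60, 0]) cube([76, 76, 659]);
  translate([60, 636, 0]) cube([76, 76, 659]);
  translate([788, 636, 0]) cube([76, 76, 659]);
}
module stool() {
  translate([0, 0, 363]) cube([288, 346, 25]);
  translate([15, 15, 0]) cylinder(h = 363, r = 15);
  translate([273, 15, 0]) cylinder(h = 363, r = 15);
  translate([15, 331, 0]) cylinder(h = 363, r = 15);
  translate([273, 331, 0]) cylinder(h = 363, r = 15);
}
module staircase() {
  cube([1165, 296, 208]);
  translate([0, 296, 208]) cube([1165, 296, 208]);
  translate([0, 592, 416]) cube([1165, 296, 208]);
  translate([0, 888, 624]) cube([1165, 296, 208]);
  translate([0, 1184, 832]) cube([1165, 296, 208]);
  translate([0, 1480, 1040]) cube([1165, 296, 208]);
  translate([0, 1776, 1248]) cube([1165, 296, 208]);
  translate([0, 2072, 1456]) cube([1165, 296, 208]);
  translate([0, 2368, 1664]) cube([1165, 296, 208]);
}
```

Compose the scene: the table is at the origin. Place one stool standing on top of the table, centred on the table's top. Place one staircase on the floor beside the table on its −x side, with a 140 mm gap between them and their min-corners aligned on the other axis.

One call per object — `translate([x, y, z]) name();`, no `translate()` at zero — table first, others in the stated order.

table();
translate([318, 213, 702]) stool();
translate([-1305, 0, 0]) staircase();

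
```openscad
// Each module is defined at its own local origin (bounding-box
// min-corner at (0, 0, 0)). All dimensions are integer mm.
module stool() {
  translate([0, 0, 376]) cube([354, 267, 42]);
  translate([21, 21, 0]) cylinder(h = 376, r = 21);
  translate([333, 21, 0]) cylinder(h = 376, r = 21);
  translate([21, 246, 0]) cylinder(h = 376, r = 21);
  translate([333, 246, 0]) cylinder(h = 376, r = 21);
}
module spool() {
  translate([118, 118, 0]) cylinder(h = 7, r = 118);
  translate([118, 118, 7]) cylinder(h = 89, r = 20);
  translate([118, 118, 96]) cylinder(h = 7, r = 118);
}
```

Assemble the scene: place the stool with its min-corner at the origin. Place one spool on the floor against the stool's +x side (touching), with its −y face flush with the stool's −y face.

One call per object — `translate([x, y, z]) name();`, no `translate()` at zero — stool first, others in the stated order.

stool();
translate([354, 0, 0]) spool();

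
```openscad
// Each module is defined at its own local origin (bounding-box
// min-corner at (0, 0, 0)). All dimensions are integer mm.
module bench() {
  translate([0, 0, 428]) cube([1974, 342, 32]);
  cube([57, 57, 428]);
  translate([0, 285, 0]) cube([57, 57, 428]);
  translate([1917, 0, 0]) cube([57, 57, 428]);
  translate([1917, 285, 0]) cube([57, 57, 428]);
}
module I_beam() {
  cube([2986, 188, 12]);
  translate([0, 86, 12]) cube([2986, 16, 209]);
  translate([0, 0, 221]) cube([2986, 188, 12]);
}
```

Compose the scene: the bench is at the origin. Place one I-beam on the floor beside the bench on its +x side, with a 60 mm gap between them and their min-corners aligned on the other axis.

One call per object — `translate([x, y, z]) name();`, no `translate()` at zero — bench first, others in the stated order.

bench();
translate([2034, 0, 0]) I_beam();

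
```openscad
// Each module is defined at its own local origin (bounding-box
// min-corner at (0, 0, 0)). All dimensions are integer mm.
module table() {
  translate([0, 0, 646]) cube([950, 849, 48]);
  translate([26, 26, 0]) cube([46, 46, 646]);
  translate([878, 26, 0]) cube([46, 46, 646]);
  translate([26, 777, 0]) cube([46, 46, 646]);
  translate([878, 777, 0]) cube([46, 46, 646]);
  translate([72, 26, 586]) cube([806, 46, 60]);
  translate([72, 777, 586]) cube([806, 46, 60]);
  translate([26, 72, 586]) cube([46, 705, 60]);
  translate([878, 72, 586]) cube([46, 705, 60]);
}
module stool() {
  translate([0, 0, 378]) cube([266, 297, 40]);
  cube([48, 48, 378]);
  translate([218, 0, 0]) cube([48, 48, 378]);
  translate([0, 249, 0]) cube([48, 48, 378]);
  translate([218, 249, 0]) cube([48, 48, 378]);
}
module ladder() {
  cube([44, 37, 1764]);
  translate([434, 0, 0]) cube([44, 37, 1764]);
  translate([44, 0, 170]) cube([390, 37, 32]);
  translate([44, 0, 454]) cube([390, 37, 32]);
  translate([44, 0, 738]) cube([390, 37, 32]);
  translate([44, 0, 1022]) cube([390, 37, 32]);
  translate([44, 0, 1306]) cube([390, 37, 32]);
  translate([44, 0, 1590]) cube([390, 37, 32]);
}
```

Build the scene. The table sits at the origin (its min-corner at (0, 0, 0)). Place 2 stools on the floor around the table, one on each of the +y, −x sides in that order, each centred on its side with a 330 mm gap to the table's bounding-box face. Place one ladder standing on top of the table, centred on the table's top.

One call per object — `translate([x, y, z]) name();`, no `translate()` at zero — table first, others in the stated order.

table();
translate([342, 1179, 0]) stool();
translate([-596, 276, 0]) stool();
translate([236, 406, 694]) ladder();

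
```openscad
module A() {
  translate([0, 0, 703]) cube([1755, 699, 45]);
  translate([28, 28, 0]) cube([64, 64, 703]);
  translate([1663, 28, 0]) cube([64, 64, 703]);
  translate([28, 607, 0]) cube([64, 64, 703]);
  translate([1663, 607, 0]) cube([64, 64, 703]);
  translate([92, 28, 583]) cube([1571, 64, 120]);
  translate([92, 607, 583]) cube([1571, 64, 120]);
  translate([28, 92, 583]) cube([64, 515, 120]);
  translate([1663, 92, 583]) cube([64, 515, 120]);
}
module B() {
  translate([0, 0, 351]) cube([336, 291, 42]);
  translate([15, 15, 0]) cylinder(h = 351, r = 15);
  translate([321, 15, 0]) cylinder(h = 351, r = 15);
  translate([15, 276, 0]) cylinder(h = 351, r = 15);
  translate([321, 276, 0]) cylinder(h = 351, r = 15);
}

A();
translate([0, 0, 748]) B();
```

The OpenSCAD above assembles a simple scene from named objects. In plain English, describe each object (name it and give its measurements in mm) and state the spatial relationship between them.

A is a rectangular dining table. The top is 1755×699×45 mm with its upper surface at z = 748 mm. It stands on four 64×64 mm square legs, each inset 28 mm from the nearest pair of top edges, running from the floor to the underside of the top. Four apron rails, 64 mm thick and 120 mm tall, run between adjacent legs with their top edges flush with the underside of the top and their outer faces flush with the legs' outer faces.

B is a four-legged stool. The seat is a 336×291×42 mm slab whose top surface is at z = 393 mm; four round legs, each 30 mm in diameter, run from the floor (z = 0) to the underside of the seat, each leg's axis is inset half a diameter from the nearest pair of seat edges (so the leg's bounding box is flush with the corner).

The stool is on top of the table.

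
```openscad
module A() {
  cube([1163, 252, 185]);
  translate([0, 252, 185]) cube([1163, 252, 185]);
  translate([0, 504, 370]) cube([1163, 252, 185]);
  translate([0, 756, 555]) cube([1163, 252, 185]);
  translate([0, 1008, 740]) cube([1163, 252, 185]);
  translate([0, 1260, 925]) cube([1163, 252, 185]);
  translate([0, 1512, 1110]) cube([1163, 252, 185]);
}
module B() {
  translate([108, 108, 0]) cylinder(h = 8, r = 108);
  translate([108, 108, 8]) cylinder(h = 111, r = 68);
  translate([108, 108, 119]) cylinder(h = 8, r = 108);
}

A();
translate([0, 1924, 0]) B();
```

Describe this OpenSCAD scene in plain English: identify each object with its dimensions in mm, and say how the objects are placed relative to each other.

A is a run of 7 identical solid stair steps. Each tread is 1163×252 mm and each step block is 185 mm high. Step 1 rests on the floor; step k is offset from step 1 by (k−1)×252 mm in y and (k−1)×185 mm in z.

B is a spool: two coaxial disc flanges of radius 108 mm and thickness 8 mm, joined by a core cylinder of radius 68 mm and height 111 mm. The lower flange rests on z = 0 and the three cylinders share a vertical axis.

The spool is on the floor beside the staircase on its +y side.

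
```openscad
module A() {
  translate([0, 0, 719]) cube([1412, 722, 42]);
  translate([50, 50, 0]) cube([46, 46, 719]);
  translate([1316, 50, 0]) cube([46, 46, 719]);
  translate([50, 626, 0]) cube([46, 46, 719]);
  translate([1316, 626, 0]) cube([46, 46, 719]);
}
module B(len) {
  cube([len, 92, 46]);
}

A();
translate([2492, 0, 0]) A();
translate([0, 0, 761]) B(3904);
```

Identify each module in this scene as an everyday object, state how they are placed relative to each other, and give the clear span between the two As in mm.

A is a table. B is a beam. A beam spans the tops of two tables. The clear span between the two tables is 1080 mm.

Second table starts at x = 2492; first ends at x = 1412; clear span = 2492 − 1412 = 1080 mm.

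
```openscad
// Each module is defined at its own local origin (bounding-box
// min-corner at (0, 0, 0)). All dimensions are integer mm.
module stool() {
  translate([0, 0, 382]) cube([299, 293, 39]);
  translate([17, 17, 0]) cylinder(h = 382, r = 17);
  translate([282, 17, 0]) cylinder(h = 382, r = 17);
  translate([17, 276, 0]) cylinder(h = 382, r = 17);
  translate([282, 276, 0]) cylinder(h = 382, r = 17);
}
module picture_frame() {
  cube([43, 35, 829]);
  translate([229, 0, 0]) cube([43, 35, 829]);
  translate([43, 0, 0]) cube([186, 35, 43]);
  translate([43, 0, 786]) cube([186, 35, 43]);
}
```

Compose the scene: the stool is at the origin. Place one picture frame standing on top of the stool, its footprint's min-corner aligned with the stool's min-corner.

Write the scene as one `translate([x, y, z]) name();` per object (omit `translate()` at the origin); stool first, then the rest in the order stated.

stool();
translate([0, 0, 421]) picture_frame();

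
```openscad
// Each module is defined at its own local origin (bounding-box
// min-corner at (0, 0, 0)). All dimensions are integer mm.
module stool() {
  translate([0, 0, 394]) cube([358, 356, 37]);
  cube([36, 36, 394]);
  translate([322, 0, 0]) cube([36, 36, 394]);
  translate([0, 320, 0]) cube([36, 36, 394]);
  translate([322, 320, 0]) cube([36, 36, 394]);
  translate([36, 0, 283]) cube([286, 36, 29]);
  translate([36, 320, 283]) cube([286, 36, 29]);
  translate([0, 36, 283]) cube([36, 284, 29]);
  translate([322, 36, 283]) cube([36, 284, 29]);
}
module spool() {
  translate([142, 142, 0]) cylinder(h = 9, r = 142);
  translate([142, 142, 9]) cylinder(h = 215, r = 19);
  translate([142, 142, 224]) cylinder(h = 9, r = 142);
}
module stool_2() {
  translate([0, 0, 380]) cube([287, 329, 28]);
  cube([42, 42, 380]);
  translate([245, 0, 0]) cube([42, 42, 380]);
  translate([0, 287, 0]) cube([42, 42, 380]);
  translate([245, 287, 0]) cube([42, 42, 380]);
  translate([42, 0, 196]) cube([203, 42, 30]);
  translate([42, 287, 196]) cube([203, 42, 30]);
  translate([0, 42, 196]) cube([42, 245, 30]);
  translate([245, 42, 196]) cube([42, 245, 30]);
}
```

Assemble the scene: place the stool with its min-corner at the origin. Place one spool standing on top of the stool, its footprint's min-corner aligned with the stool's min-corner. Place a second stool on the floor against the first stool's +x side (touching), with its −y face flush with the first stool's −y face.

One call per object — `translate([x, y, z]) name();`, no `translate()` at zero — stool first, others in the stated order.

stool();
translate([0, 0, 431]) spool();
translate([358, 0, 0]) stool_2();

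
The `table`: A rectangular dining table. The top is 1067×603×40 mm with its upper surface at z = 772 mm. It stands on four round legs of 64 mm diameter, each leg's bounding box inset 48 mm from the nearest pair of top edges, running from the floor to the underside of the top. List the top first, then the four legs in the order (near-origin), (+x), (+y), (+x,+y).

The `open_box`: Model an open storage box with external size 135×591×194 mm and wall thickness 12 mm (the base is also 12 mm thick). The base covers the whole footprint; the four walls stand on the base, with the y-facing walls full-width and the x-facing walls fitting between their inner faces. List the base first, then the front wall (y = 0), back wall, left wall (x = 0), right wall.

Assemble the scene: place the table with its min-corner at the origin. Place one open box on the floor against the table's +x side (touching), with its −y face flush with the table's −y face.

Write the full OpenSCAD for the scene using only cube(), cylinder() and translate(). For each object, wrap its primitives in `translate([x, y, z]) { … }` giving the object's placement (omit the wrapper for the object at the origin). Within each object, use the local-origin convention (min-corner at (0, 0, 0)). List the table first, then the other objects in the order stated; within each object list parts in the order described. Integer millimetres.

translate([0, 0, 732]) cube([1067, 603, 40]);
translate([80, 80, 0]) cylinder(h = 732, r = 32);
translate([987, 80, 0]) cylinder(h = 732, r = 32);
translate([80, 523, 0]) cylinder(h = 732, r = 32);
translate([987, 523, 0]) cylinder(h = 732, r = 32);
translate([1067, 0, 0]) {
  cube([135, 591, 12]);
  translate([0, 0, 12]) cube([135, 12, 182]);
  translate([0, 579, 12]) cube([135, 12, 182]);
  translate([0, 12, 12]) cube([12, 567, 182]);
  translate([123, 12, 12]) cube([12, 567, 182]);
}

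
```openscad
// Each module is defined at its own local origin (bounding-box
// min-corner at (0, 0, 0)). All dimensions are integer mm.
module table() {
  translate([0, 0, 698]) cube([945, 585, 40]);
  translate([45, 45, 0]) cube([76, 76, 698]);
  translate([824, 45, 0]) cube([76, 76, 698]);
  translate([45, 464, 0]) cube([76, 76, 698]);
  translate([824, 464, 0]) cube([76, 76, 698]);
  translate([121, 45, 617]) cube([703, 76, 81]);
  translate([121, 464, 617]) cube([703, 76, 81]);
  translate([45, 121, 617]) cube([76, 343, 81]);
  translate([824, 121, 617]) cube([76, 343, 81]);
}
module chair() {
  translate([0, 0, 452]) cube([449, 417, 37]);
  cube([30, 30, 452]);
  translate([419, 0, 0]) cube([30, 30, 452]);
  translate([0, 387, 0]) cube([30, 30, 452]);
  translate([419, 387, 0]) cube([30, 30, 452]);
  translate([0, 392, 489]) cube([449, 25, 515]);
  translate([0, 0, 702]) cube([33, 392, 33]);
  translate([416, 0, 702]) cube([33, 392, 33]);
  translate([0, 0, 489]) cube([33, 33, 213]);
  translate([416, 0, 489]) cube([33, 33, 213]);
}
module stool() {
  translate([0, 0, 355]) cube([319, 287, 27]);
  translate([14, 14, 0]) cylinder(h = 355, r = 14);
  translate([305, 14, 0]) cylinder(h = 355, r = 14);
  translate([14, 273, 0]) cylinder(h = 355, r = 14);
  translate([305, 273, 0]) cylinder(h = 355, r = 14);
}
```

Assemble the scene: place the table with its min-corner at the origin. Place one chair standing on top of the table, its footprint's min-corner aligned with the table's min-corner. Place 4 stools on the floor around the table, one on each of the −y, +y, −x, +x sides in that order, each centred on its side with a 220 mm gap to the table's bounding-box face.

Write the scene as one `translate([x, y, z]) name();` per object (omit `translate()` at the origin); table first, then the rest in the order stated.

table();
translate([0, 0, 738]) chair();
translate([313, -507, 0]) stool();
translate([313, 805, 0]) stool();
translate([-539, 149, 0]) stool();
translate([1165, 149, 0]) stool();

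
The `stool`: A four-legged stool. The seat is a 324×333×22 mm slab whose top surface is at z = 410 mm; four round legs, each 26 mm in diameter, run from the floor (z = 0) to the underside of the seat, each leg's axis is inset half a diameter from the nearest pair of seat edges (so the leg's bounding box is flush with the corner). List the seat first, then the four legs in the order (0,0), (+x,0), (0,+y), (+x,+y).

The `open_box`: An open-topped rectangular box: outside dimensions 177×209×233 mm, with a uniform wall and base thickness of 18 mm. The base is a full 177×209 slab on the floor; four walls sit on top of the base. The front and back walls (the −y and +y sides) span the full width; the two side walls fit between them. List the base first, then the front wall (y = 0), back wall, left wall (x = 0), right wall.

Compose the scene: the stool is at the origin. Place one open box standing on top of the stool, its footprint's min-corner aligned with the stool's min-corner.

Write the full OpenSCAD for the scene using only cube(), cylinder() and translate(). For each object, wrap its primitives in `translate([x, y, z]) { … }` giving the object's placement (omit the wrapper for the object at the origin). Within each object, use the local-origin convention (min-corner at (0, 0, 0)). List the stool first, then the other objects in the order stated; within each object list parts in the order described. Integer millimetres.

translate([0, 0, 388]) cube([324, 333, 22]);
translate([13, 13, 0]) cylinder(h = 388, r = 13);
translate([311, 13, 0]) cylinder(h = 388, r = 13);
translate([13, 320, 0]) cylinder(h = 388, r = 13);
translate([311, 320, 0]) cylinder(h = 388, r = 13);
translate([0, 0, 410]) {
  cube([177, 209, 18]);
  translate([0, 0, 18]) cube([177, 18, 215]);
  translate([0, 191, 18]) cube([177, 18, 215]);
  translate([0, 18, 18]) cube([18, 173, 215]);
  translate([159, 18, 18]) cube([18, 173, 215]);
}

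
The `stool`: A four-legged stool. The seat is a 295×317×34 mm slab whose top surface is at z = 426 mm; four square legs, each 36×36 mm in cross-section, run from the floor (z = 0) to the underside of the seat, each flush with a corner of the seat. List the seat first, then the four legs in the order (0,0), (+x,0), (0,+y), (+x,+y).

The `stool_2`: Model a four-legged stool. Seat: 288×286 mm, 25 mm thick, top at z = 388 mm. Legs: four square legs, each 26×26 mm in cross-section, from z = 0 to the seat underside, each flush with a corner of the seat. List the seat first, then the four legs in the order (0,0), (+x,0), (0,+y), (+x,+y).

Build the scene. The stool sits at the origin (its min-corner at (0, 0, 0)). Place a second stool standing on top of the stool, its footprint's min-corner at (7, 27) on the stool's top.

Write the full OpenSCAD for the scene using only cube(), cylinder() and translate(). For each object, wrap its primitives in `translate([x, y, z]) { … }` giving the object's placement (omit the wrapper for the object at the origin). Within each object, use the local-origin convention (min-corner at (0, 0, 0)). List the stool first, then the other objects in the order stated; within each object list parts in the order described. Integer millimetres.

translate([0, 0, 392]) cube([295, 317, 34]);
cube([36, 36, 392]);
translate([259, 0, 0]) cube([36, 36, 392]);
translate([0, 281, 0]) cube([36, 36, 392]);
translate([259, 281, 0]) cube([36, 36, 392]);
translate([7, 27, 426]) {
  translate([0, 0, 363]) cube([288, 286, 25]);
  cube([26, 26, 363]);
  translate([262, 0, 0]) cube([26, 26, 363]);
  translate([0, 260, 0]) cube([26, 26, 363]);
  translate([262, 260, 0]) cube([26, 26, 363]);
}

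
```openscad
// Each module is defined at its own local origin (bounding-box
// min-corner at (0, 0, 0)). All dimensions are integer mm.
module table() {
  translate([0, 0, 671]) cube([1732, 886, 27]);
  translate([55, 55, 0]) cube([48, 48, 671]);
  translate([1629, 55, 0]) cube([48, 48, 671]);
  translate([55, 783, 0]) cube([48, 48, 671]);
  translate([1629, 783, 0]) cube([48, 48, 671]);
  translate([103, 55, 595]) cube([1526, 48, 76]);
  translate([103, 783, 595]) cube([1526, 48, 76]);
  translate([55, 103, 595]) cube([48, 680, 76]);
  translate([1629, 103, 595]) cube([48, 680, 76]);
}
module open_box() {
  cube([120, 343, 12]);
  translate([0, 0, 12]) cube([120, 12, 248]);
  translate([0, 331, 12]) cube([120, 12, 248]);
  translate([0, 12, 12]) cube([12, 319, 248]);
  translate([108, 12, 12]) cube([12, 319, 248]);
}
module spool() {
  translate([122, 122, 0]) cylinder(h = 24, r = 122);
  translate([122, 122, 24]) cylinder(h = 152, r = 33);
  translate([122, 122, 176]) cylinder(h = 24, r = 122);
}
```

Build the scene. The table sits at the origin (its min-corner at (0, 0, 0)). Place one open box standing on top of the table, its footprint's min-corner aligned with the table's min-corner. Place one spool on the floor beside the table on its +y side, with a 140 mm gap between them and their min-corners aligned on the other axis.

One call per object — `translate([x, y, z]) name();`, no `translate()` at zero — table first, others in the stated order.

table();
translate([0, 0, 698]) open_box();
translate([0, 1026, 0]) spool();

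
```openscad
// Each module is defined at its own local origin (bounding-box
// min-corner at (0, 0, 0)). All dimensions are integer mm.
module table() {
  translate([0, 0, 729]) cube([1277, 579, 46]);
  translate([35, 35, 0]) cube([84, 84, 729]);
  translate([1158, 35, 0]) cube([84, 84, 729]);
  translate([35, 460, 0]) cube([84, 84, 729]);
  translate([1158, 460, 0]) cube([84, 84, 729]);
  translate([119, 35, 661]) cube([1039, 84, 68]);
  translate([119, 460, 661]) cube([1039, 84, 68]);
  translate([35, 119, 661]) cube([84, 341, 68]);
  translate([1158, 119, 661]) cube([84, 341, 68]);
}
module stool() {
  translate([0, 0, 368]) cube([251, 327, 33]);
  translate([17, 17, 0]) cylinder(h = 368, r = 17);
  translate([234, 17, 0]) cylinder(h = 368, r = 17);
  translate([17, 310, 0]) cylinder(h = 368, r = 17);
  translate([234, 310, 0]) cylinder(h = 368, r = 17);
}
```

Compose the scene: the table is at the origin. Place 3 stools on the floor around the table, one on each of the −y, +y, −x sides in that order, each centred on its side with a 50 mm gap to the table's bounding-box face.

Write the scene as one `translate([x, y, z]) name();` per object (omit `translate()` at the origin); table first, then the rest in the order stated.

table();
translate([513, -377, 0]) stool();
translate([513, 629, 0]) stool();
translate([-301, 126, 0]) stool();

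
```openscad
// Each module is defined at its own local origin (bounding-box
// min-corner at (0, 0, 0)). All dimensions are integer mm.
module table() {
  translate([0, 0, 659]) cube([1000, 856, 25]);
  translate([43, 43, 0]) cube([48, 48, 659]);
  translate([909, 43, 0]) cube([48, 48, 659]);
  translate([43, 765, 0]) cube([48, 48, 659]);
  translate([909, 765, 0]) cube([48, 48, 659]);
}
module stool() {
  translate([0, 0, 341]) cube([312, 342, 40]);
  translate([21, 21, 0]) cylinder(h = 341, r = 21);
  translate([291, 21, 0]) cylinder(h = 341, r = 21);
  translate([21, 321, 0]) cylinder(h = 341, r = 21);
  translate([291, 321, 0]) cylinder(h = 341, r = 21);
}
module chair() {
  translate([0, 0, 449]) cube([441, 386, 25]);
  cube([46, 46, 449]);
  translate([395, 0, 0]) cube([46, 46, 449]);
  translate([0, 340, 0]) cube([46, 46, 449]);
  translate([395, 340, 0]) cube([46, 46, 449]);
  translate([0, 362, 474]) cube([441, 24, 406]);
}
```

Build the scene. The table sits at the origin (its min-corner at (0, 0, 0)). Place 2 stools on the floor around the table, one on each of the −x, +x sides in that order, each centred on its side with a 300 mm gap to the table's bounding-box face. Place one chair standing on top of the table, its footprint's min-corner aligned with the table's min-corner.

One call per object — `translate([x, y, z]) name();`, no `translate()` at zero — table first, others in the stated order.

table();
translate([-612, 257, 0]) stool();
translate([1300, 257, 0]) stool();
translate([0, 0, 684]) chair();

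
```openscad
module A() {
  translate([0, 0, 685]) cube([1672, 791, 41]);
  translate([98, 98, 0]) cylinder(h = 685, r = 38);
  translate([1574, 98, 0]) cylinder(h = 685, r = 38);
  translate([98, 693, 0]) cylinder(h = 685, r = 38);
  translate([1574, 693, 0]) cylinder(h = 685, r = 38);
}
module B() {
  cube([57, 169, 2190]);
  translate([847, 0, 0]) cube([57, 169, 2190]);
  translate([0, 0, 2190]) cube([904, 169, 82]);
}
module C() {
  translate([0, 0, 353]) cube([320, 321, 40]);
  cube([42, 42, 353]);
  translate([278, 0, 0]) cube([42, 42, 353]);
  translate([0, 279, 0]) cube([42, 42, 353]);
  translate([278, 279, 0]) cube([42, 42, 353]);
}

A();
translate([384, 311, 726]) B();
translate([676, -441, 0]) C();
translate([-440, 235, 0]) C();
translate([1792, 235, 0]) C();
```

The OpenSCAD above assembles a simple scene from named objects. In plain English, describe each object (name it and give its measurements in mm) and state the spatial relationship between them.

A is a table: top 1672 mm (x) × 791 mm (y), 41 mm thick, upper face at z = 726 mm, on four round legs of 76 mm diameter, each leg's bounding box inset 60 mm from the nearest pair of top edges, running from z = 0 to the bottom of the top.

B is a rectangular door frame: two vertical jambs of 57×169 mm section, 2190 mm tall, with a clear opening 790 mm wide between their inner faces. A header 82 mm tall and 169 mm deep lies on top of the jambs and spans the full outside width.

C is a simple wooden stool: a rectangular seat 320 mm (x) by 321 mm (y), 40 mm thick, top face at z = 393 mm, on four square legs, each 42×42 mm in cross-section. The legs rest on z = 0, each flush with a corner of the seat.

The door frame is on top of the table, centred. Three stools sit around the table at the −y, −x, +x sides.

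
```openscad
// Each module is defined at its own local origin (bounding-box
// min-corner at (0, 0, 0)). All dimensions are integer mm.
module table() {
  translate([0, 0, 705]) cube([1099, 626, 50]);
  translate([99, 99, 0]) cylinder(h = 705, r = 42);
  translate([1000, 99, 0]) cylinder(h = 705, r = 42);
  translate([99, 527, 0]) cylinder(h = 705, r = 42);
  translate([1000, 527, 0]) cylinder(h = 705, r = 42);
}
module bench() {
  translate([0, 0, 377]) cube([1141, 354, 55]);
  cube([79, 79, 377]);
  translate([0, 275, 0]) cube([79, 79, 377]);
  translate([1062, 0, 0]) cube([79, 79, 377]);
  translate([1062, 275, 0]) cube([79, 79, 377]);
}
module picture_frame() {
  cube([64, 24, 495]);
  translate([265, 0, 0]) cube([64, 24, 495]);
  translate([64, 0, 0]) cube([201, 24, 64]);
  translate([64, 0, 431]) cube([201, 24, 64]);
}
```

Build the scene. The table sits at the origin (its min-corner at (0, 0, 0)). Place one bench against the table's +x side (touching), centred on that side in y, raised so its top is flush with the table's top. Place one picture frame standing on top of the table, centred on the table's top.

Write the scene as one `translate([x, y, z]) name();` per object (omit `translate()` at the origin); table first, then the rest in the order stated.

table();
translate([1099, 136, 323]) bench();
translate([385, 301, 755]) picture_frame();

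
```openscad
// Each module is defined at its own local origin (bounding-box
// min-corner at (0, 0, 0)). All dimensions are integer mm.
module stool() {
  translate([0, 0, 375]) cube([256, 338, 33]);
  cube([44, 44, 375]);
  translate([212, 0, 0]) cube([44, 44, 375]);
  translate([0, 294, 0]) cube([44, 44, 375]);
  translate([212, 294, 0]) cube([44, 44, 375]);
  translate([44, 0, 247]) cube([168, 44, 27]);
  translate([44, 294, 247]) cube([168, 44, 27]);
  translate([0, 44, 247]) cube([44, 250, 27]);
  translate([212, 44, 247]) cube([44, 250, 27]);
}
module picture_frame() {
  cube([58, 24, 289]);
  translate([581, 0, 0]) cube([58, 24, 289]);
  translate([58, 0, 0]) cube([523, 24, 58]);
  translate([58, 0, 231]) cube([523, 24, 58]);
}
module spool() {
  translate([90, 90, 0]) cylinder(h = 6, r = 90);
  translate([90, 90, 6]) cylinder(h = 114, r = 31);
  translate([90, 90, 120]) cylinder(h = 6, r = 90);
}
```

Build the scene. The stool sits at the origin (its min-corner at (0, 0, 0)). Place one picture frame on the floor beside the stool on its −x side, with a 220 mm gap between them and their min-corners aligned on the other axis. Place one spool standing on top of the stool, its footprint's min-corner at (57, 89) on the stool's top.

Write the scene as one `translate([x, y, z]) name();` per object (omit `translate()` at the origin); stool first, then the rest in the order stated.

stool();
translate([-859, 0, 0]) picture_frame();
translate([57, 89, 408]) spool();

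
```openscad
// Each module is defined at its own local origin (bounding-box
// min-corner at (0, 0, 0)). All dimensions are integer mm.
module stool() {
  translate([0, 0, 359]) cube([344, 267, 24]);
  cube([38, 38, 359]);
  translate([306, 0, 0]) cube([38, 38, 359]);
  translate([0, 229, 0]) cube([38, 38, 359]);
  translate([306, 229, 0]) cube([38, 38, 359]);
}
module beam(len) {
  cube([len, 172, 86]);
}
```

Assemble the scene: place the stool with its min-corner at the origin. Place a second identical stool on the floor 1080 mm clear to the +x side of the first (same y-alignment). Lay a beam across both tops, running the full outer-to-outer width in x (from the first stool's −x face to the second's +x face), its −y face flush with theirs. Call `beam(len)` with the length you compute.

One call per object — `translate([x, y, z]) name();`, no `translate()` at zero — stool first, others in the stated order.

stool();
translate([1424, 0, 0]) stool();
translate([0, 0, 383]) beam(1768);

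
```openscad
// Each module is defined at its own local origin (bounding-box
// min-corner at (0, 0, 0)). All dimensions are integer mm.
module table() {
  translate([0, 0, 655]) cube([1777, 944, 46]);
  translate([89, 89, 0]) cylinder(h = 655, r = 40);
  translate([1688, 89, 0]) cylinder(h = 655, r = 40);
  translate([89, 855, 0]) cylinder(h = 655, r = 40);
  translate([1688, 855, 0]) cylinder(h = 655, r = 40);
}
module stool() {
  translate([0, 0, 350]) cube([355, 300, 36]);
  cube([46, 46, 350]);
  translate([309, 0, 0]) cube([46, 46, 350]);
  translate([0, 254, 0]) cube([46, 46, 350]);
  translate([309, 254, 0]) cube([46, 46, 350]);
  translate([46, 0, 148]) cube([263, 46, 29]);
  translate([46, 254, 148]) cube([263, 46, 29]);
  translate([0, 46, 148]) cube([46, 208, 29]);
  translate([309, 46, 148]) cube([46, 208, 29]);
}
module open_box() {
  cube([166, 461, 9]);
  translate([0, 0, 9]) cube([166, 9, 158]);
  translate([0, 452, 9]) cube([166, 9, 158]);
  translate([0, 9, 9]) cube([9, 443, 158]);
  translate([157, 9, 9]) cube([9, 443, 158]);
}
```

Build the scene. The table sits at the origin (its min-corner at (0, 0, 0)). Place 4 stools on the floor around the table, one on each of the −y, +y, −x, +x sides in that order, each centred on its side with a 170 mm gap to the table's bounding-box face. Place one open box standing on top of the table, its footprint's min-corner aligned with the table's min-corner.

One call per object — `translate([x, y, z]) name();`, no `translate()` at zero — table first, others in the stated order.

table();
translate([711, -470, 0]) stool();
translate([711, 1114, 0]) stool();
translate([-525, 322, 0]) stool();
translate([1947, 322, 0]) stool();
translate([0, 0, 701]) open_box();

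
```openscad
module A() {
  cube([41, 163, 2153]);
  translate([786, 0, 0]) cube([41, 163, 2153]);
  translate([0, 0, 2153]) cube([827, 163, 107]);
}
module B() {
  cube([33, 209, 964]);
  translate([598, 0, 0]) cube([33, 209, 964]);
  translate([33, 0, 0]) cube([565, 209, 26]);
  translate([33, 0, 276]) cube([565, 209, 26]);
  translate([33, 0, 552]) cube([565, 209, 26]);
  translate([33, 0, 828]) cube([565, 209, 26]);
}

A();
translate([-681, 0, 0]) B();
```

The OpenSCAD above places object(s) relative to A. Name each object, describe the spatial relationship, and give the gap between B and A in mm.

A is a door frame. B is a bookshelf. The bookshelf is on the floor beside the door frame on its −x side. The gap between the bookshelf and the door frame is 50 mm.

The bookshelf's nearest face is 50 mm from the door frame's −x face.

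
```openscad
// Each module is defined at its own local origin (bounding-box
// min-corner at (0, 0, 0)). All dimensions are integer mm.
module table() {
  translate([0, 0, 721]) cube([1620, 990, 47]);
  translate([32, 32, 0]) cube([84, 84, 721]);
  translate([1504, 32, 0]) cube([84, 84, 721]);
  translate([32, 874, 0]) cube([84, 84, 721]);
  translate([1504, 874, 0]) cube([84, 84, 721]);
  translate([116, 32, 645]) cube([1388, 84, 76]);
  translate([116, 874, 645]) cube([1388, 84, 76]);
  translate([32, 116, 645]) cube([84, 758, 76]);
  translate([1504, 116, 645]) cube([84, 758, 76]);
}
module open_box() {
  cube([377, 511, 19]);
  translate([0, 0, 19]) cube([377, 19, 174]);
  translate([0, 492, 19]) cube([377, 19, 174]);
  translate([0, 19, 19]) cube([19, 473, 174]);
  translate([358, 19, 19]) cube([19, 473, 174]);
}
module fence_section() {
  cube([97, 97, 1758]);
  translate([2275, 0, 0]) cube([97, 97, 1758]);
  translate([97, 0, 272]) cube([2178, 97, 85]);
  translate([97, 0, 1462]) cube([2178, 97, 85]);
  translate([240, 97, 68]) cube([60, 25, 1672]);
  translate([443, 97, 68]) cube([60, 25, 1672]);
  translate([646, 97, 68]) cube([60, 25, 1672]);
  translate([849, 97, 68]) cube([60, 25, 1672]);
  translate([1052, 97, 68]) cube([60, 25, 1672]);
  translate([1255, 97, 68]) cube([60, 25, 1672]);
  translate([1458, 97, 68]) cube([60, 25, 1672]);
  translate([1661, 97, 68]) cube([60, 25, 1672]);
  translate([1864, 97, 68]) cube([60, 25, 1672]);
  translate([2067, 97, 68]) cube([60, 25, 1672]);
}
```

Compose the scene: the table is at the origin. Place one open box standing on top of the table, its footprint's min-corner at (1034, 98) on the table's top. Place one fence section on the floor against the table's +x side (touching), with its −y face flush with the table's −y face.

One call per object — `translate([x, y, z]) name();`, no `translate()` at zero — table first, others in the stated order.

table();
translate([1034, 98, 768]) open_box();
translate([1620, 0, 0]) fence_section();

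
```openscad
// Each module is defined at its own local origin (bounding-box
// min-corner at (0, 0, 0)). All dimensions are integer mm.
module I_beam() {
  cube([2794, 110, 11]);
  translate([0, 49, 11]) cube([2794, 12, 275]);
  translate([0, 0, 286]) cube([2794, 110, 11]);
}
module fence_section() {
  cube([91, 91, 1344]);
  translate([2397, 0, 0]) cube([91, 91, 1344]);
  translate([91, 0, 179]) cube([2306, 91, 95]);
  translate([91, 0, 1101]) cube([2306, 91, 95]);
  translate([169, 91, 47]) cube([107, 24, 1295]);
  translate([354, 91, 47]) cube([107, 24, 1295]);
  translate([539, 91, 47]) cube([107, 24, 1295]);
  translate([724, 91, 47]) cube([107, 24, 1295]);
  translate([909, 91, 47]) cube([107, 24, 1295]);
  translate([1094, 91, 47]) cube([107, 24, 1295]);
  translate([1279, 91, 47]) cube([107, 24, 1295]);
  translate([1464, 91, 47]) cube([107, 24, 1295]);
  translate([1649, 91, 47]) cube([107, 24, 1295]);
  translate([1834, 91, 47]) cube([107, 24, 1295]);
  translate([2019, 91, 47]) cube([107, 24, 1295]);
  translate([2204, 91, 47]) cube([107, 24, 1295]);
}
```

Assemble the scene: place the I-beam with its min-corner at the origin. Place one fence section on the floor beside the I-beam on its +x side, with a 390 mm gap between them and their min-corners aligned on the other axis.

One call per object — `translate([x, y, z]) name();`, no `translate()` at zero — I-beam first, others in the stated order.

I_beam();
translate([3184, 0, 0]) fence_section();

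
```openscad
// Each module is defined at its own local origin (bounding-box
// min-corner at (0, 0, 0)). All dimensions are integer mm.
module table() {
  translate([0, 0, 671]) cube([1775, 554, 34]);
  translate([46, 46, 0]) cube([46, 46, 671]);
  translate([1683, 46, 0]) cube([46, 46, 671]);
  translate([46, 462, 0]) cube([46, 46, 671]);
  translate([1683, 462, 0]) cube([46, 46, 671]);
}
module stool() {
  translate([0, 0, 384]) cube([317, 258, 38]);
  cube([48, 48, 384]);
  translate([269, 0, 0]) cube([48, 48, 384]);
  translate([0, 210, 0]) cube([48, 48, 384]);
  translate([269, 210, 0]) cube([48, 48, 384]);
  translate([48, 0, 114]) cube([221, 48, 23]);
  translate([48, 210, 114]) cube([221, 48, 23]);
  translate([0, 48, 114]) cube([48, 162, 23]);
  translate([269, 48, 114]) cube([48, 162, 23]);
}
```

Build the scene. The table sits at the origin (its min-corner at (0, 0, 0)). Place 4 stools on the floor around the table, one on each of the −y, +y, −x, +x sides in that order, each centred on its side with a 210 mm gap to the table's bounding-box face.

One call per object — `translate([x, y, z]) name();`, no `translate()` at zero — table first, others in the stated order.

table();
translate([729, -468, 0]) stool();
translate([729, 764, 0]) stool();
translate([-527, 148, 0]) stool();
translate([1985, 148, 0]) stool();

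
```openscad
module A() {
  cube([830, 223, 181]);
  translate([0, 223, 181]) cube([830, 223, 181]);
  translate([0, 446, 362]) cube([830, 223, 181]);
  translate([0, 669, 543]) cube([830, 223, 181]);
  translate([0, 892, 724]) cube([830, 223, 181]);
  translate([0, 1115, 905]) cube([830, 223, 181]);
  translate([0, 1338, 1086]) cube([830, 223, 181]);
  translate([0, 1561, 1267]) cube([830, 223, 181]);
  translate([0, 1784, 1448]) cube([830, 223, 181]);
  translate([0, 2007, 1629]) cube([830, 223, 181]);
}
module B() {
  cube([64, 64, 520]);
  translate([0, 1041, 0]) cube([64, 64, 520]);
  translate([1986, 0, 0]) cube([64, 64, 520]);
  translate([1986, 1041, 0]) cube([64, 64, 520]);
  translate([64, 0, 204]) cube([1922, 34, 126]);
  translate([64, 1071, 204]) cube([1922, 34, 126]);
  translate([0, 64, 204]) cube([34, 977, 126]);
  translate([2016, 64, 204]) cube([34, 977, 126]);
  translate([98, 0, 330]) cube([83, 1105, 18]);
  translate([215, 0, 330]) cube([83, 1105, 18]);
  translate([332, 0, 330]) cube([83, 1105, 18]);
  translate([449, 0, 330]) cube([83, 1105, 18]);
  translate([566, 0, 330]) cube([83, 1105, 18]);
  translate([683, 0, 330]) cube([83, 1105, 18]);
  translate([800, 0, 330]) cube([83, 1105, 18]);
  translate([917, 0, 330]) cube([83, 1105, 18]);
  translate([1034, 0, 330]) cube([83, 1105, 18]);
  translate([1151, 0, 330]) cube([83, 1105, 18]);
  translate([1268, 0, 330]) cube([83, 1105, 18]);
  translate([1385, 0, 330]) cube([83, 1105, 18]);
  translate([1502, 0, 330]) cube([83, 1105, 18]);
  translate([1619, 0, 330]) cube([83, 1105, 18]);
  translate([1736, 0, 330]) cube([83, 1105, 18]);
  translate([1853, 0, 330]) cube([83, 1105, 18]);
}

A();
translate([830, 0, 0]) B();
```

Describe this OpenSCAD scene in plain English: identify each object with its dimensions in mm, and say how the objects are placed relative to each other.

A is a straight staircase of 10 solid steps. Each step is 830 mm wide (x), 223 mm deep (y, the going) and 181 mm tall (the rise). The first step rests on the floor; each subsequent step sits one going further in +y and one rise higher in +z, directly behind and above the previous step with no overlap.

B is a bed frame 2050 mm long (x) by 1105 mm wide (y). Four 64×64 mm corner posts, 520 mm tall, at the corners of the footprint. Four rails of 34 mm thickness and 126 mm height run between adjacent posts with their undersides at z = 204 mm, their outer faces flush with the outside of the frame (the two x-running rails run between the posts' inner faces; the two y-running rails run between the posts' inner faces). 16 slats, each 83 mm wide (x) and 18 mm thick, lie across the top of the two x-running rails, running the full 1105 mm width of the frame in y; the slats are evenly spaced along x between the inner faces of the end posts with equal gaps (rounded down to the nearest mm) at the −x end and between each pair — any rounding remainder accumulates at the +x end.

The bed frame is against the staircase's +x side, with their −y faces flush.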